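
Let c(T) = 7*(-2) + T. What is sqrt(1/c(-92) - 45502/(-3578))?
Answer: sqrt(456983236978)/189634 ≈ 3.5648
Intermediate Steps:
c(T) = -14 + T
sqrt(1/c(-92) - 45502/(-3578)) = sqrt(1/(-14 - 92) - 45502/(-3578)) = sqrt(1/(-106) - 45502*(-1/3578)) = sqrt(-1/106 + 22751/1789) = sqrt(2409817/189634) = sqrt(456983236978)/189634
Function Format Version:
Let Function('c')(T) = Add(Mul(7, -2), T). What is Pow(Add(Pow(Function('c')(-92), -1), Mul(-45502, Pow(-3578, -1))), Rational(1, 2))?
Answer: Mul(Rational(1, 189634), Pow(456983236978, Rational(1, 2))) ≈ 3.5648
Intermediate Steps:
Function('c')(T) = Add(-14, T)
Pow(Add(Pow(Function('c')(-92), -1), Mul(-45502, Pow(-3578, -1))), Rational(1, 2)) = Pow(Add(Pow(Add(-14, -92), -1), Mul(-45502, Pow(-3578, -1))), Rational(1, 2)) = Pow(Add(Pow(-106, -1), Mul(-45502, Rational(-1, 3578))), Rational(1, 2)) = Pow(Add(Rational(-1, 106), Rational(22751, 1789)), Rational(1, 2)) = Pow(Rational(2409817, 189634), Rational(1, 2)) = Mul(Rational(1, 189634), Pow(456983236978, Rational(1, 2)))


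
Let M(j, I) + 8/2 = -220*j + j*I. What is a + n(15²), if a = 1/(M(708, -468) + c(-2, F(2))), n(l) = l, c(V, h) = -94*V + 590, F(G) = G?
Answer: 109424249/486330 ≈ 225.00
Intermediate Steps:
c(V, h) = 590 - 94*V
M(j, I) = -4 - 220*j + I*j (M(j, I) = -4 + (-220*j + j*I) = -4 + (-220*j + I*j) = -4 - 220*j + I*j)
a = -1/486330 (a = 1/((-4 - 220*708 - 468*708) + (590 - 94*(-2))) = 1/((-4 - 155760 - 331344) + (590 + 188)) = 1/(-487108 + 778) = 1/(-486330) = -1/486330 ≈ -2.0562e-6)
a + n(15²) = -1/486330 + 15² = -1/486330 + 225 = 109424249/486330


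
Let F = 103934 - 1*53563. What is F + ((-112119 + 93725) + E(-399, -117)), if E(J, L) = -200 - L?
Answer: 31894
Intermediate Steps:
F = 50371 (F = 103934 - 53563 = 50371)
F + ((-112119 + 93725) + E(-399, -117)) = 50371 + ((-112119 + 93725) + (-200 - 1*(-117))) = 50371 + (-18394 + (-200 + 117)) = 50371 + (-18394 - 83) = 50371 - 18477 = 31894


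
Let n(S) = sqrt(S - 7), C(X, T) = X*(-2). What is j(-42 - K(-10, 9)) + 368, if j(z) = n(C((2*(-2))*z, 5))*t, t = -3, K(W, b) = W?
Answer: 368 - 3*I*sqrt(263) ≈ 368.0 - 48.652*I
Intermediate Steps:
C(X, T) = -2*X
n(S) = sqrt(-7 + S)
j(z) = -3*sqrt(-7 + 8*z) (j(z) = sqrt(-7 - 2*2*(-2)*z)*(-3) = sqrt(-7 - (-8)*z)*(-3) = sqrt(-7 + 8*z)*(-3) = -3*sqrt(-7 + 8*z))
j(-42 - K(-10, 9)) + 368 = -3*sqrt(-7 + 8*(-42 - 1*(-10))) + 368 = -3*sqrt(-7 + 8*(-42 + 10)) + 368 = -3*sqrt(-7 + 8*(-32)) + 368 = -3*sqrt(-7 - 256) + 368 = -3*I*sqrt(263) + 368 = 368 - 3*I*sqrt(263)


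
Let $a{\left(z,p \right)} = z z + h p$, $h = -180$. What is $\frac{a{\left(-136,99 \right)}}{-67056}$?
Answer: $- \frac{169}{16764} \approx -0.010081$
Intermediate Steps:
$a{\left(z,p \right)} = z^{2} - 180 p$ ($a{\left(z,p \right)} = z z - 180 p = z^{2} - 180 p$)
$\frac{a{\left(-136,99 \right)}}{-67056} = \frac{\left(-136\right)^{2} - 17820}{-67056} = \left(18496 - 17820\right) \left(- \frac{1}{67056}\right) = 676 \left(- \frac{1}{67056}\right) = - \frac{169}{16764}$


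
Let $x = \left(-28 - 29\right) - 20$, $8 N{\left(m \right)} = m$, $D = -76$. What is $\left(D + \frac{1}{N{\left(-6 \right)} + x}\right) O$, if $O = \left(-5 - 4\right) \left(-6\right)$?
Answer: $- \frac{1276560}{311} \approx -4104.7$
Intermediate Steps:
$N{\left(m \right)} = \frac{m}{8}$
$O = 54$ ($O = \left(-9\right) \left(-6\right) = 54$)
$x = -77$ ($x = -57 - 20 = -77$)
$\left(D + \frac{1}{N{\left(-6 \right)} + x}\right) O = \left(-76 + \frac{1}{\frac{1}{8} \left(-6\right) - 77}\right) 54 = \left(-76 + \frac{1}{- \frac{3}{4} - 77}\right) 54 = \left(-76 + \frac{1}{- \frac{311}{4}}\right) 54 = \left(-76 - \frac{4}{311}\right) 54 = \left(- \frac{23640}{311}\right) 54 = - \frac{1276560}{311}$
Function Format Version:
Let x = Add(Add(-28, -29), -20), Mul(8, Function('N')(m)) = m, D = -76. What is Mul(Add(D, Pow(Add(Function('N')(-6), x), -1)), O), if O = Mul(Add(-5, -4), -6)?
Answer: Rational(-1276560, 311) ≈ -4104.7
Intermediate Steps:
Function('N')(m) = Mul(Rational(1, 8), m)
O = 54 (O = Mul(-9, -6) = 54)
x = -77 (x = Add(-57, -20) = -77)
Mul(Add(D, Pow(Add(Function('N')(-6), x), -1)), O) = Mul(Add(-76, Pow(Add(Mul(Rational(1, 8), -6), -77), -1)), 54) = Mul(Add(-76, Pow(Add(Rational(-3, 4), -77), -1)), 54) = Mul(Add(-76, Pow(Rational(-311, 4), -1)), 54) = Mul(Add(-76, Rational(-4, 311)), 54) = Mul(Rational(-23640, 311), 54) = Rational(-1276560, 311)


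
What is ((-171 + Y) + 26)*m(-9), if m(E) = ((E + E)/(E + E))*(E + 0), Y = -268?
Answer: 3717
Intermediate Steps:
m(E) = E (m(E) = ((2*E)/((2*E)))*E = ((2*E)*(1/(2*E)))*E = 1*E = E)
((-171 + Y) + 26)*m(-9) = ((-171 - 268) + 26)*(-9) = (-439 + 26)*(-9) = -413*(-9) = 3717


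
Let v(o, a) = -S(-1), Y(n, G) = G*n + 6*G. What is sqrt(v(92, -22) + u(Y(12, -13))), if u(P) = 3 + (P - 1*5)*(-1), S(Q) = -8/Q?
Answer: 3*sqrt(26) ≈ 15.297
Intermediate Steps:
Y(n, G) = 6*G + G*n
v(o, a) = -8 (v(o, a) = -(-8)/(-1) = -(-8)*(-1) = -1*8 = -8)
u(P) = 8 - P (u(P) = 3 + (P - 5)*(-1) = 3 + (-5 + P)*(-1) = 3 + (5 - P) = 8 - P)
sqrt(v(92, -22) + u(Y(12, -13))) = sqrt(-8 + (8 - (-13)*(6 + 12))) = sqrt(-8 + (8 - (-13)*18)) = sqrt(-8 + (8 - 1*(-234))) = sqrt(-8 + (8 + 234)) = sqrt(-8 + 242) = sqrt(234) = 3*sqrt(26)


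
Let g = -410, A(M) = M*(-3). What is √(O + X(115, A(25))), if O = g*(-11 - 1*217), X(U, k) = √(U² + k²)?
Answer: √(93480 + 5*√754) ≈ 305.97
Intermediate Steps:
A(M) = -3*M
O = 93480 (O = -410*(-11 - 1*217) = -410*(-11 - 217) = -410*(-228) = 93480)
√(O + X(115, A(25))) = √(93480 + √(115² + (-3*25)²)) = √(93480 + √(13225 + (-75)²)) = √(93480 + √(13225 + 5625)) = √(93480 + √18850) = √(93480 + 5*√754)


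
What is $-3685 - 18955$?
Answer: $-22640$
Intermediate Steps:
$-3685 - 18955 = -22640$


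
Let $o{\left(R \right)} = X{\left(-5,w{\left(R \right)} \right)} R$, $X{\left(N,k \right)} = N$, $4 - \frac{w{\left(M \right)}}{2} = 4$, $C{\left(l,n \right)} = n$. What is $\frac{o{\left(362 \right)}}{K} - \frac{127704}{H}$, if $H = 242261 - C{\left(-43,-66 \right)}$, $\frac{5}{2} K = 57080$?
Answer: $- \frac{1677174799}{2766405032} \approx -0.60627$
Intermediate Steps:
$K = 22832$ ($K = \frac{2}{5} \cdot 57080 = 22832$)
$w{\left(M \right)} = 0$ ($w{\left(M \right)} = 8 - 8 = 0$)
$H = 242327$ ($H = 242261 - -66 = 242261 + 66 = 242327$)
$o{\left(R \right)} = - 5 R$
$\frac{o{\left(362 \right)}}{K} - \frac{127704}{H} = \frac{\left(-5\right) 362}{22832} - \frac{127704}{242327} = \left(-1810\right) \frac{1}{22832} - \frac{127704}{242327} = - \frac{905}{11416} - \frac{127704}{242327} = - \frac{1677174799}{2766405032}$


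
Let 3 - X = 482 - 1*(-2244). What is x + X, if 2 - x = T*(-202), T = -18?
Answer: -6357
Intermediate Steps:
X = -2723 (X = 3 - (482 - 1*(-2244)) = 3 - (482 + 2244) = 3 - 1*2726 = 3 - 2726 = -2723)
x = -3634 (x = 2 - (-18)*(-202) = 2 - 1*3636 = 2 - 3636 = -3634)
x + X = -3634 - 2723 = -6357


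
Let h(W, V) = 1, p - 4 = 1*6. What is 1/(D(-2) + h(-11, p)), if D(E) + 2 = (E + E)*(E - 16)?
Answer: 1/71 ≈ 0.014085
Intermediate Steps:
p = 10 (p = 4 + 1*6 = 4 + 6 = 10)
D(E) = -2 + 2*E*(-16 + E) (D(E) = -2 + (E + E)*(E - 16) = -2 + (2*E)*(-16 + E) = -2 + 2*E*(-16 + E))
1/(D(-2) + h(-11, p)) = 1/((-2 - 32*(-2) + 2*(-2)²) + 1) = 1/((-2 + 64 + 2*4) + 1) = 1/((-2 + 64 + 8) + 1) = 1/(70 + 1) = 1/71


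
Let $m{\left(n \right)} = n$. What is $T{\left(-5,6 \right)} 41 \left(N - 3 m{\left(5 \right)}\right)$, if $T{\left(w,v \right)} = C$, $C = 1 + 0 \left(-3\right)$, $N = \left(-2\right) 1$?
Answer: $-697$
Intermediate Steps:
$N = -2$
$C = 1$ ($C = 1 + 0 = 1$)
$T{\left(w,v \right)} = 1$
$T{\left(-5,6 \right)} 41 \left(N - 3 m{\left(5 \right)}\right) = 1 \cdot 41 \left(-2 - 15\right) = 41 \left(-2 - 15\right) = 41 \left(-17\right) = -697$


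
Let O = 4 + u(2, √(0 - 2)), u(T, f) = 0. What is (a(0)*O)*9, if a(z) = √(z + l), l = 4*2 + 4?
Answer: 72*√3 ≈ 124.71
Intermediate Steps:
l = 12 (l = 8 + 4 = 12)
a(z) = √(12 + z) (a(z) = √(z + 12) = √(12 + z))
O = 4 (O = 4 + 0 = 4)
(a(0)*O)*9 = (√(12 + 0)*4)*9 = (√12*4)*9 = ((2*√3)*4)*9 = (8*√3)*9 = 72*√3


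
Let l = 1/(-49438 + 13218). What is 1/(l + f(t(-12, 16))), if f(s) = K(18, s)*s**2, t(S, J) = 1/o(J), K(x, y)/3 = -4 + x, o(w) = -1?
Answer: 36220/1521239 ≈ 0.023810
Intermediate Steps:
K(x, y) = -12 + 3*x (K(x, y) = 3*(-4 + x) = -12 + 3*x)
t(S, J) = -1 (t(S, J) = 1/(-1) = -1)
l = -1/36220 (l = 1/(-36220) = -1/36220 ≈ -2.7609e-5)
f(s) = 42*s**2 (f(s) = (-12 + 3*18)*s**2 = (-12 + 54)*s**2 = 42*s**2)
1/(l + f(t(-12, 16))) = 1/(-1/36220 + 42*(-1)**2) = 1/(-1/36220 + 42*1) = 1/(-1/36220 + 42) = 1/(1521239/36220) = 36220/1521239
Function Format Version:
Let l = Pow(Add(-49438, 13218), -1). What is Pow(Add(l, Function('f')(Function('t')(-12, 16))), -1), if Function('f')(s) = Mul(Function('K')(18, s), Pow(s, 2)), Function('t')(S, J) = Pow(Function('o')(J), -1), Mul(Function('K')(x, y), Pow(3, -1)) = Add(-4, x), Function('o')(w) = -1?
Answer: Rational(36220, 1521239) ≈ 0.023810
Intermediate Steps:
Function('K')(x, y) = Add(-12, Mul(3, x)) (Function('K')(x, y) = Mul(3, Add(-4, x)) = Add(-12, Mul(3, x)))
Function('t')(S, J) = -1 (Function('t')(S, J) = Pow(-1, -1) = -1)
l = Rational(-1, 36220) (l = Pow(-36220, -1) = Rational(-1, 36220) ≈ -2.7609e-5)
Function('f')(s) = Mul(42, Pow(s, 2)) (Function('f')(s) = Mul(Add(-12, Mul(3, 18)), Pow(s, 2)) = Mul(Add(-12, 54), Pow(s, 2)) = Mul(42, Pow(s, 2)))
Pow(Add(l, Function('f')(Function('t')(-12, 16))), -1) = Pow(Add(Rational(-1, 36220), Mul(42, Pow(-1, 2))), -1) = Pow(Add(Rational(-1, 36220), Mul(42, 1)), -1) = Pow(Add(Rational(-1, 36220), 42), -1) = Pow(Rational(1521239, 36220), -1) = Rational(36220, 1521239)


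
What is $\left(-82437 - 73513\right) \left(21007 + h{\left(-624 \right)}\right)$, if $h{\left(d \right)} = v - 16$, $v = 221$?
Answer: $-3308011400$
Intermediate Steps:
$h{\left(d \right)} = 205$ ($h{\left(d \right)} = 221 - 16 = 205$)
$\left(-82437 - 73513\right) \left(21007 + h{\left(-624 \right)}\right) = \left(-82437 - 73513\right) \left(21007 + 205\right) = \left(-155950\right) 21212 = -3308011400$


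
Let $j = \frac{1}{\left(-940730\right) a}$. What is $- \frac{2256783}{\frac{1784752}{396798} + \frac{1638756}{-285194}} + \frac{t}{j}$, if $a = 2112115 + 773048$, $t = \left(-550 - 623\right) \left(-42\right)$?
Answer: $- \frac{29329131492642364964977491}{219339350} \approx -1.3372 \cdot 10^{17}$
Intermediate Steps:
$t = 49266$ ($t = \left(-1173\right) \left(-42\right) = 49266$)
$a = 2885163$
$j = - \frac{1}{2714159388990}$ ($j = \frac{1}{\left(-940730\right) 2885163} = \left(- \frac{1}{940730}\right) \frac{1}{2885163} = - \frac{1}{2714159388990} \approx -3.6844 \cdot 10^{-13}$)
$- \frac{2256783}{\frac{1784752}{396798} + \frac{1638756}{-285194}} + \frac{t}{j} = - \frac{2256783}{\frac{1784752}{396798} + \frac{1638756}{-285194}} + \frac{49266}{- \frac{1}{2714159388990}} = - \frac{2256783}{1784752 \cdot \frac{1}{396798} + 1638756 \left(- \frac{1}{285194}\right)} + 49266 \left(-2714159388990\right) = - \frac{2256783}{\frac{892376}{198399} - \frac{117054}{20371}} - 133715776457981340 = - \frac{2256783}{- \frac{5044805050}{4041586029}} - 133715776457981340 = \left(-2256783\right) \left(- \frac{4041586029}{5044805050}\right) - 133715776457981340 = \frac{396564462751509}{219339350} - 133715776457981340 = - \frac{29329131492642364964977491}{219339350}$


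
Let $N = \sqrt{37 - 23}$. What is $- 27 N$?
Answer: $- 27 \sqrt{14} \approx -101.02$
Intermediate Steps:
$N = \sqrt{14} \approx 3.7417$
$- 27 N = - 27 \sqrt{14}$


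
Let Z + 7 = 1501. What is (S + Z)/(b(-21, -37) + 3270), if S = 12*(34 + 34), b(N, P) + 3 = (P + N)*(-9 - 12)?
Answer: 154/299 ≈ 0.51505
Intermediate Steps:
b(N, P) = -3 - 21*N - 21*P (b(N, P) = -3 + (P + N)*(-9 - 12) = -3 + (N + P)*(-21) = -3 + (-21*N - 21*P) = -3 - 21*N - 21*P)
S = 816 (S = 12*68 = 816)
Z = 1494 (Z = -7 + 1501 = 1494)
(S + Z)/(b(-21, -37) + 3270) = (816 + 1494)/((-3 - 21*(-21) - 21*(-37)) + 3270) = 2310/((-3 + 441 + 777) + 3270) = 2310/(1215 + 3270) = 2310/4485 = 2310*(1/4485) = 154/299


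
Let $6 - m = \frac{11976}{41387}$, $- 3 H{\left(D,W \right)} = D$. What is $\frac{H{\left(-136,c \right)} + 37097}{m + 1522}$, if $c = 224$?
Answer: $\frac{4611629249}{189682080} \approx 24.312$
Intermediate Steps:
$H{\left(D,W \right)} = - \frac{D}{3}$
$m = \frac{236346}{41387}$ ($m = 6 - \frac{11976}{41387} = \frac{236346}{41387} \approx 5.7106$)
$\frac{H{\left(-136,c \right)} + 37097}{m + 1522} = \frac{\left(- \frac{1}{3}\right) \left(-136\right) + 37097}{\frac{236346}{41387} + 1522} = \frac{\frac{136}{3} + 37097}{\frac{63227360}{41387}} = \frac{111427}{3} \cdot \frac{41387}{63227360} = \frac{4611629249}{189682080}$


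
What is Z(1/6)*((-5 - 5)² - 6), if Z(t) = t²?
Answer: 47/18 ≈ 2.6111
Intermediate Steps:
Z(1/6)*((-5 - 5)² - 6) = (1/6)²*((-5 - 5)² - 6) = (⅙)²*((-10)² - 6) = (100 - 6)/36 = (1/36)*94 = 47/18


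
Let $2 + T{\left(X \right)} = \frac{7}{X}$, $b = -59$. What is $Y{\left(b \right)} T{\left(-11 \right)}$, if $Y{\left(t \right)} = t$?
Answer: $\frac{1711}{11} \approx 155.55$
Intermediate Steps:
$T{\left(X \right)} = -2 + \frac{7}{X}$
$Y{\left(b \right)} T{\left(-11 \right)} = - 59 \left(-2 + \frac{7}{-11}\right) = - 59 \left(-2 + 7 \left(- \frac{1}{11}\right)\right) = - 59 \left(-2 - \frac{7}{11}\right) = \left(-59\right) \left(- \frac{29}{11}\right) = \frac{1711}{11}$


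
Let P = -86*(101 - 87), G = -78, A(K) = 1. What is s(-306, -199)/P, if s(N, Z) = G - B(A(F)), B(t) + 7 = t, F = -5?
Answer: 18/301 ≈ 0.059801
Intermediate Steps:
B(t) = -7 + t
s(N, Z) = -72 (s(N, Z) = -78 - (-7 + 1) = -78 - 1*(-6) = -78 + 6 = -72)
P = -1204 (P = -86*14 = -1204)
s(-306, -199)/P = -72/(-1204) = -72*(-1/1204) = 18/301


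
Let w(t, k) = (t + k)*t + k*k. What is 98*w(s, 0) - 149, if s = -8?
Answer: 6123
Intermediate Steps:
w(t, k) = k**2 + t*(k + t) (w(t, k) = (k + t)*t + k**2 = t*(k + t) + k**2 = k**2 + t*(k + t))
98*w(s, 0) - 149 = 98*(0**2 + (-8)**2 + 0*(-8)) - 149 = 98*(0 + 64 + 0) - 149 = 98*64 - 149 = 6272 - 149 = 6123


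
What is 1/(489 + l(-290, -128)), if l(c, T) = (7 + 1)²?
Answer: 1/553 ≈ 0.0018083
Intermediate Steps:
l(c, T) = 64 (l(c, T) = 8² = 64)
1/(489 + l(-290, -128)) = 1/(489 + 64) = 1/553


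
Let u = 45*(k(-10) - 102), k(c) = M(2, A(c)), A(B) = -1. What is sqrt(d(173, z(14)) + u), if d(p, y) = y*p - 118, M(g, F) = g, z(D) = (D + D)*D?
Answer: 3*sqrt(7022) ≈ 251.39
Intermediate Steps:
z(D) = 2*D**2 (z(D) = (2*D)*D = 2*D**2)
d(p, y) = -118 + p*y (d(p, y) = p*y - 118 = -118 + p*y)
k(c) = 2
u = -4500 (u = 45*(2 - 102) = 45*(-100) = -4500)
sqrt(d(173, z(14)) + u) = sqrt((-118 + 173*(2*14**2)) - 4500) = sqrt((-118 + 173*(2*196)) - 4500) = sqrt((-118 + 173*392) - 4500) = sqrt((-118 + 67816) - 4500) = sqrt(67698 - 4500) = sqrt(63198) = 3*sqrt(7022)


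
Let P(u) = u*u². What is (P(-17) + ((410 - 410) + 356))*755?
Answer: -3440535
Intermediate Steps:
P(u) = u³
(P(-17) + ((410 - 410) + 356))*755 = ((-17)³ + ((410 - 410) + 356))*755 = (-4913 + (0 + 356))*755 = (-4913 + 356)*755 = -4557*755 = -3440535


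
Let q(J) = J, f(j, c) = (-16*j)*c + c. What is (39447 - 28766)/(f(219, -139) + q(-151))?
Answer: 10681/486766 ≈ 0.021943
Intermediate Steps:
f(j, c) = c - 16*c*j (f(j, c) = -16*c*j + c = c - 16*c*j)
(39447 - 28766)/(f(219, -139) + q(-151)) = (39447 - 28766)/(-139*(1 - 16*219) - 151) = 10681/(-139*(1 - 3504) - 151) = 10681/(-139*(-3503) - 151) = 10681/(486917 - 151) = 10681/486766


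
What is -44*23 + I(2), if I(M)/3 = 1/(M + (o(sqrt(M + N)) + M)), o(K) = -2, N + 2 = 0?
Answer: -2021/2 ≈ -1010.5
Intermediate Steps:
N = -2 (N = -2 + 0 = -2)
I(M) = 3/(-2 + 2*M) (I(M) = 3/(M + (-2 + M)) = 3/(-2 + 2*M))
-44*23 + I(2) = -44*23 + 3/(2*(-1 + 2)) = -1012 + (3/2)/1 = -1012 + (3/2)*1 = -1012 + 3/2 = -2021/2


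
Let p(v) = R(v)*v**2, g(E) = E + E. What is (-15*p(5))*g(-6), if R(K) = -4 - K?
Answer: -40500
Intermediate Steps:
g(E) = 2*E
p(v) = v**2*(-4 - v) (p(v) = (-4 - v)*v**2 = v**2*(-4 - v))
(-15*p(5))*g(-6) = (-15*5**2*(-4 - 1*5))*(2*(-6)) = -375*(-4 - 5)*(-12) = -375*(-9)*(-12) = -15*(-225)*(-12) = 3375*(-12) = -40500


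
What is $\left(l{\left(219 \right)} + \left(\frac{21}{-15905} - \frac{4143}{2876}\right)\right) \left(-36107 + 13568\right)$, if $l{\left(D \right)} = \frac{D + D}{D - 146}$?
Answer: $- \frac{4699423625391}{45742780} \approx -1.0274 \cdot 10^{5}$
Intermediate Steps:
$l{\left(D \right)} = \frac{2 D}{-146 + D}$
$\left(l{\left(219 \right)} + \left(\frac{21}{-15905} - \frac{4143}{2876}\right)\right) \left(-36107 + 13568\right) = \left(2 \cdot 219 \frac{1}{-146 + 219} + \left(\frac{21}{-15905} - \frac{4143}{2876}\right)\right) \left(-36107 + 13568\right) = \left(2 \cdot 219 \cdot \frac{1}{73} + \left(21 \left(- \frac{1}{15905}\right) - \frac{4143}{2876}\right)\right) \left(-22539\right) = \left(2 \cdot 219 \cdot \frac{1}{73} - \frac{65954811}{45742780}\right) \left(-22539\right) = \left(6 - \frac{65954811}{45742780}\right) \left(-22539\right) = \frac{208501869}{45742780} \left(-22539\right) = - \frac{4699423625391}{45742780}$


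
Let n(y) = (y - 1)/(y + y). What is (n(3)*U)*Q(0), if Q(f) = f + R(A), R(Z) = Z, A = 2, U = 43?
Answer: 86/3 ≈ 28.667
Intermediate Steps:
n(y) = (-1 + y)/(2*y) (n(y) = (-1 + y)/((2*y)) = (-1 + y)*(1/(2*y)) = (-1 + y)/(2*y))
Q(f) = 2 + f (Q(f) = f + 2 = 2 + f)
(n(3)*U)*Q(0) = (((½)*(-1 + 3)/3)*43)*(2 + 0) = (((½)*(⅓)*2)*43)*2 = ((⅓)*43)*2 = (43/3)*2 = 86/3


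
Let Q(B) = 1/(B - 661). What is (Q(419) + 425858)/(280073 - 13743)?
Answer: 20611527/12890372 ≈ 1.5990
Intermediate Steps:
Q(B) = 1/(-661 + B)
(Q(419) + 425858)/(280073 - 13743) = (1/(-661 + 419) + 425858)/(280073 - 13743) = (1/(-242) + 425858)/266330 = (-1/242 + 425858)*(1/266330) = (103057635/242)*(1/266330) = 20611527/12890372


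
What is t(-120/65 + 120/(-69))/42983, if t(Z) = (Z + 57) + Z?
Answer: 14899/12851917 ≈ 0.0011593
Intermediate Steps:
t(Z) = 57 + 2*Z (t(Z) = (57 + Z) + Z = 57 + 2*Z)
t(-120/65 + 120/(-69))/42983 = (57 + 2*(-120/65 + 120/(-69)))/42983 = (57 + 2*(-120*1/65 + 120*(-1/69)))*(1/42983) = (57 + 2*(-24/13 - 40/23))*(1/42983) = (57 + 2*(-1072/299))*(1/42983) = (57 - 2144/299)*(1/42983) = (14899/299)*(1/42983) = 14899/12851917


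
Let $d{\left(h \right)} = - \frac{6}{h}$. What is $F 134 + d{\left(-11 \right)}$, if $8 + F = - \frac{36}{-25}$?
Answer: $- \frac{241586}{275} \approx -878.49$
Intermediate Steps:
$F = - \frac{164}{25}$ ($F = -8 - \frac{36}{-25} = -8 - - \frac{36}{25} = -8 + \frac{36}{25} = - \frac{164}{25} \approx -6.56$)
$F 134 + d{\left(-11 \right)} = \left(- \frac{164}{25}\right) 134 - \frac{6}{-11} = - \frac{21976}{25} - - \frac{6}{11} = - \frac{21976}{25} + \frac{6}{11} = - \frac{241586}{275}$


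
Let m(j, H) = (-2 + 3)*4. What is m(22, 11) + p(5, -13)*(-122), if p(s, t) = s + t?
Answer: 980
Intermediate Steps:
m(j, H) = 4 (m(j, H) = 1*4 = 4)
m(22, 11) + p(5, -13)*(-122) = 4 + (5 - 13)*(-122) = 4 - 8*(-122) = 4 + 976 = 980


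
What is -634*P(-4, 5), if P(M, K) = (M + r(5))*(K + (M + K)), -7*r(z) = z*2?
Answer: 144552/7 ≈ 20650.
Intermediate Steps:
r(z) = -2*z/7 (r(z) = -z*2/7 = -2*z/7)
P(M, K) = (-10/7 + M)*(M + 2*K) (P(M, K) = (M - 2/7*5)*(K + (M + K)) = (M - 10/7)*(K + (K + M)) = (-10/7 + M)*(M + 2*K))
-634*P(-4, 5) = -634*((-4)² - 20/7*5 - 10/7*(-4) + 2*5*(-4)) = -634*(16 - 100/7 + 40/7 - 40) = -634*(-228/7) = 144552/7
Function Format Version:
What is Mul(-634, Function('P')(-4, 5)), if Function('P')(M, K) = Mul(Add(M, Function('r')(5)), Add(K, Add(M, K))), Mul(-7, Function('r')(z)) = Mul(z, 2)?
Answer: Rational(144552, 7) ≈ 20650.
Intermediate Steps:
Function('r')(z) = Mul(Rational(-2, 7), z) (Function('r')(z) = Mul(Rational(-1, 7), Mul(z, 2)) = Mul(Rational(-1, 7), Mul(2, z)) = Mul(Rational(-2, 7), z))
Function('P')(M, K) = Mul(Add(Rational(-10, 7), M), Add(M, Mul(2, K))) (Function('P')(M, K) = Mul(Add(M, Mul(Rational(-2, 7), 5)), Add(K, Add(M, K))) = Mul(Add(M, Rational(-10, 7)), Add(K, Add(K, M))) = Mul(Add(Rational(-10, 7), M), Add(M, Mul(2, K))))
Mul(-634, Function('P')(-4, 5)) = Mul(-634, Add(Pow(-4, 2), Mul(Rational(-20, 7), 5), Mul(Rational(-10, 7), -4), Mul(2, 5, -4))) = Mul(-634, Add(16, Rational(-100, 7), Rational(40, 7), -40)) = Mul(-634, Rational(-228, 7)) = Rational(144552, 7)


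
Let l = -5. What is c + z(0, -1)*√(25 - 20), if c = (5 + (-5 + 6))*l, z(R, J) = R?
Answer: -30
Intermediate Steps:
c = -30 (c = (5 + (-5 + 6))*(-5) = (5 + 1)*(-5) = 6*(-5) = -30)
c + z(0, -1)*√(25 - 20) = -30 + 0*√(25 - 20) = -30 + 0*√5 = -30 + 0 = -30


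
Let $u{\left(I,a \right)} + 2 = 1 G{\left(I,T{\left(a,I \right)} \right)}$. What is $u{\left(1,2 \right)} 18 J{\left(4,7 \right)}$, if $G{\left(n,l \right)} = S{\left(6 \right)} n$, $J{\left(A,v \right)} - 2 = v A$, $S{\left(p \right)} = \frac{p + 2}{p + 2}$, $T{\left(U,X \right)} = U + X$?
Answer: $-540$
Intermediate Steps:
$S{\left(p \right)} = 1$ ($S{\left(p \right)} = \frac{2 + p}{2 + p} = 1$)
$J{\left(A,v \right)} = 2 + A v$ ($J{\left(A,v \right)} = 2 + v A = 2 + A v$)
$G{\left(n,l \right)} = n$ ($G{\left(n,l \right)} = 1 n = n$)
$u{\left(I,a \right)} = -2 + I$ ($u{\left(I,a \right)} = -2 + 1 I = -2 + I$)
$u{\left(1,2 \right)} 18 J{\left(4,7 \right)} = \left(-2 + 1\right) 18 \left(2 + 4 \cdot 7\right) = \left(-1\right) 18 \left(2 + 28\right) = \left(-18\right) 30 = -540$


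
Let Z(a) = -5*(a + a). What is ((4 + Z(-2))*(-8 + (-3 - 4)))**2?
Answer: 129600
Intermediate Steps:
Z(a) = -10*a
((4 + Z(-2))*(-8 + (-3 - 4)))**2 = ((4 - 10*(-2))*(-8 + (-3 - 4)))**2 = ((4 + 20)*(-8 - 7))**2 = (24*(-15))**2 = (-360)**2 = 129600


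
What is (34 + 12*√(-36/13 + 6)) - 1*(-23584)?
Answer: 23618 + 12*√546/13 ≈ 23640.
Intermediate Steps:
(34 + 12*√(-36/13 + 6)) - 1*(-23584) = (34 + 12*√(-36*1/13 + 6)) + 23584 = (34 + 12*√(-36/13 + 6)) + 23584 = (34 + 12*√(42/13)) + 23584 = (34 + 12*(√546/13)) + 23584 = (34 + 12*√546/13) + 23584 = 23618 + 12*√546/13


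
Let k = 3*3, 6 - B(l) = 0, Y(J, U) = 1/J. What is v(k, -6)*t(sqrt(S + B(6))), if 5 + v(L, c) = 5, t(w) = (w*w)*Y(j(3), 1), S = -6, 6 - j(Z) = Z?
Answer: 0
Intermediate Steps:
j(Z) = 6 - Z
Y(J, U) = 1/J
B(l) = 6 (B(l) = 6 - 1*0 = 6 + 0 = 6)
k = 9
t(w) = w**2/3 (t(w) = (w*w)/(6 - 1*3) = w**2/(6 - 3) = w**2/3)
v(L, c) = 0 (v(L, c) = -5 + 5 = 0)
v(k, -6)*t(sqrt(S + B(6))) = 0*((sqrt(-6 + 6))**2/3) = 0*((sqrt(0))**2/3) = 0*((1/3)*0**2) = 0*((1/3)*0) = 0*0 = 0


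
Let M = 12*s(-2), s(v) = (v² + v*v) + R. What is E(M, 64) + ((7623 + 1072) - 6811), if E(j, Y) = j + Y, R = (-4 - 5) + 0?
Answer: 1936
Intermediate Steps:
R = -9 (R = -9 + 0 = -9)
s(v) = -9 + 2*v² (s(v) = (v² + v*v) - 9 = (v² + v²) - 9 = 2*v² - 9 = -9 + 2*v²)
M = -12 (M = 12*(-9 + 2*(-2)²) = 12*(-9 + 2*4) = 12*(-9 + 8) = 12*(-1) = -12)
E(j, Y) = Y + j
E(M, 64) + ((7623 + 1072) - 6811) = (64 - 12) + ((7623 + 1072) - 6811) = 52 + (8695 - 6811) = 52 + 1884 = 1936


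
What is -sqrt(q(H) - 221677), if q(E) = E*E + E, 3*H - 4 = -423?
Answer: -I*sqrt(1820789)/3 ≈ -449.79*I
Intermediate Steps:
H = -419/3 (H = 4/3 + (1/3)*(-423) = 4/3 - 141 = -419/3 ≈ -139.67)
q(E) = E + E**2 (q(E) = E**2 + E = E + E**2)
-sqrt(q(H) - 221677) = -sqrt(-419*(1 - 419/3)/3 - 221677) = -sqrt(-419/3*(-416/3) - 221677) = -sqrt(174304/9 - 221677) = -sqrt(-1820789/9) = -I*sqrt(1820789)/3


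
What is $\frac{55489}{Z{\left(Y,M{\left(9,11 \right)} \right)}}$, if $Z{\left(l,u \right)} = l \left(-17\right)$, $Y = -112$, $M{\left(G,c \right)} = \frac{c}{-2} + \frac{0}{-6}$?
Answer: $\frac{7927}{272} \approx 29.143$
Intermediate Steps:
$M{\left(G,c \right)} = - \frac{c}{2}$ ($M{\left(G,c \right)} = c \left(- \frac{1}{2}\right) + 0 \left(- \frac{1}{6}\right) = - \frac{c}{2} + 0 = - \frac{c}{2}$)
$Z{\left(l,u \right)} = - 17 l$
$\frac{55489}{Z{\left(Y,M{\left(9,11 \right)} \right)}} = \frac{55489}{\left(-17\right) \left(-112\right)} = \frac{55489}{1904} = 55489 \cdot \frac{1}{1904} = \frac{7927}{272}$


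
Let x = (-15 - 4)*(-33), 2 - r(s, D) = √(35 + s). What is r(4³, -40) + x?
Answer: 629 - 3*√11 ≈ 619.05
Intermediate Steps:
r(s, D) = 2 - √(35 + s)
x = 627 (x = -19*(-33) = 627)
r(4³, -40) + x = (2 - √(35 + 4³)) + 627 = (2 - √(35 + 64)) + 627 = (2 - √99) + 627 = (2 - 3*√11) + 627 = 629 - 3*√11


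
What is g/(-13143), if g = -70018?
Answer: 5386/1011 ≈ 5.3274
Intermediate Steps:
g/(-13143) = -70018/(-13143) = -70018*(-1/13143) = 5386/1011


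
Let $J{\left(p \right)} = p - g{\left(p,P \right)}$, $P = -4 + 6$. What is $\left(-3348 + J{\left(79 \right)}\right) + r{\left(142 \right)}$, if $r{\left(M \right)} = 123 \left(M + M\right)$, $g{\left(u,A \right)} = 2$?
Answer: $31661$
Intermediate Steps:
$P = 2$
$J{\left(p \right)} = -2 + p$ ($J{\left(p \right)} = p - 2 = -2 + p$)
$r{\left(M \right)} = 246 M$ ($r{\left(M \right)} = 123 \cdot 2 M = 246 M$)
$\left(-3348 + J{\left(79 \right)}\right) + r{\left(142 \right)} = \left(-3348 + \left(-2 + 79\right)\right) + 246 \cdot 142 = \left(-3348 + 77\right) + 34932 = -3271 + 34932 = 31661$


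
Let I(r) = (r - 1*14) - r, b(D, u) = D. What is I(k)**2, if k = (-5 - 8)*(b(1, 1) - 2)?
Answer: 196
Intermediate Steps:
k = 13 (k = (-5 - 8)*(1 - 2) = -13*(-1) = 13)
I(r) = -14 (I(r) = (r - 14) - r = (-14 + r) - r = -14)
I(k)**2 = (-14)**2 = 196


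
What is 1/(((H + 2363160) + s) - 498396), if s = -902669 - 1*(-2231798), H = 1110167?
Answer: 1/4304060 ≈ 2.3234e-7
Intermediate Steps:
s = 1329129 (s = -902669 + 2231798 = 1329129)
1/(((H + 2363160) + s) - 498396) = 1/(((1110167 + 2363160) + 1329129) - 498396) = 1/((3473327 + 1329129) - 498396) = 1/(4802456 - 498396) = 1/4304060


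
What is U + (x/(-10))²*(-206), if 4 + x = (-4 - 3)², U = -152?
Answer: -8647/2 ≈ -4323.5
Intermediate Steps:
x = 45 (x = -4 + (-4 - 3)² = -4 + (-7)² = -4 + 49 = 45)
U + (x/(-10))²*(-206) = -152 + (45/(-10))²*(-206) = -152 + (45*(-⅒))²*(-206) = -152 + (-9/2)²*(-206) = -152 + (81/4)*(-206) = -152 - 8343/2 = -8647/2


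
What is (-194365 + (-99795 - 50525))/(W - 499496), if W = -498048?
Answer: 344685/997544 ≈ 0.34553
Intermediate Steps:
(-194365 + (-99795 - 50525))/(W - 499496) = (-194365 + (-99795 - 50525))/(-498048 - 499496) = (-194365 - 150320)/(-997544) = -344685*(-1/997544) = 344685/997544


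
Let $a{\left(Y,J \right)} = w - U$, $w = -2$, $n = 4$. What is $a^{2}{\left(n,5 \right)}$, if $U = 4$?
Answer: $36$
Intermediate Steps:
$a{\left(Y,J \right)} = -6$ ($a{\left(Y,J \right)} = -2 - 4 = -6$)
$a^{2}{\left(n,5 \right)} = \left(-6\right)^{2} = 36$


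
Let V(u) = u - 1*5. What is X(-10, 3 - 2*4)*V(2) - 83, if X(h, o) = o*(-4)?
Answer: -143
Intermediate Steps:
X(h, o) = -4*o
V(u) = -5 + u (V(u) = u - 5 = -5 + u)
X(-10, 3 - 2*4)*V(2) - 83 = (-4*(3 - 2*4))*(-5 + 2) - 83 = -4*(3 - 8)*(-3) - 83 = -4*(-5)*(-3) - 83 = 20*(-3) - 83 = -60 - 83 = -143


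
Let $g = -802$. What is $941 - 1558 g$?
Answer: $1250457$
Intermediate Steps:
$941 - 1558 g = 941 - -1249516 = 941 + 1249516 = 1250457$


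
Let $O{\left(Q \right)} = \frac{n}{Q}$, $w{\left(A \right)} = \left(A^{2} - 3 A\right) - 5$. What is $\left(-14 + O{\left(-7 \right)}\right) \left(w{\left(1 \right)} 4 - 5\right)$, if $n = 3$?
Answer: $\frac{3333}{7} \approx 476.14$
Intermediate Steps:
$w{\left(A \right)} = -5 + A^{2} - 3 A$
$O{\left(Q \right)} = \frac{3}{Q}$
$\left(-14 + O{\left(-7 \right)}\right) \left(w{\left(1 \right)} 4 - 5\right) = \left(-14 + \frac{3}{-7}\right) \left(\left(-5 + 1^{2} - 3\right) 4 - 5\right) = \left(-14 + 3 \left(- \frac{1}{7}\right)\right) \left(\left(-5 + 1 - 3\right) 4 - 5\right) = \left(-14 - \frac{3}{7}\right) \left(\left(-7\right) 4 - 5\right) = - \frac{101 \left(-28 - 5\right)}{7} = \left(- \frac{101}{7}\right) \left(-33\right) = \frac{3333}{7}$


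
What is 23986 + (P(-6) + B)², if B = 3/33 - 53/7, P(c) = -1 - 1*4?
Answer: 143136515/5929 ≈ 24142.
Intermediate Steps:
P(c) = -5 (P(c) = -1 - 4 = -5)
B = -576/77 (B = 3*(1/33) - 53*⅐ = 1/11 - 53/7 = -576/77 ≈ -7.4805)
23986 + (P(-6) + B)² = 23986 + (-5 - 576/77)² = 23986 + (-961/77)² = 23986 + 923521/5929 = 143136515/5929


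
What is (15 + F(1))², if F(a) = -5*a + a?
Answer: 121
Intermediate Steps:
F(a) = -4*a
(15 + F(1))² = (15 - 4*1)² = (15 - 4)² = 11² = 121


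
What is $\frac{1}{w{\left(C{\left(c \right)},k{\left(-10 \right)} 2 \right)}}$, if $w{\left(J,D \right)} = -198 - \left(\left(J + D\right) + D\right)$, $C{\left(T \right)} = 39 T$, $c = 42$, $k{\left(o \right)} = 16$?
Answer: $- \frac{1}{1900} \approx -0.00052632$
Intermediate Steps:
$w{\left(J,D \right)} = -198 - J - 2 D$ ($w{\left(J,D \right)} = -198 - \left(\left(D + J\right) + D\right) = -198 - \left(J + 2 D\right) = -198 - J - 2 D$)
$\frac{1}{w{\left(C{\left(c \right)},k{\left(-10 \right)} 2 \right)}} = \frac{1}{-198 - 39 \cdot 42 - 2 \cdot 16 \cdot 2} = \frac{1}{-198 - 1638 - 64} = \frac{1}{-1900} = - \frac{1}{1900}$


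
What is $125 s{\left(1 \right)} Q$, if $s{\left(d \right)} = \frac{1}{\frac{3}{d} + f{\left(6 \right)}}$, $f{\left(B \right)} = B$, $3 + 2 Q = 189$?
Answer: $\frac{3875}{3} \approx 1291.7$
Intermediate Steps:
$Q = 93$ ($Q = - \frac{3}{2} + \frac{1}{2} \cdot 189 = - \frac{3}{2} + \frac{189}{2} = 93$)
$s{\left(d \right)} = \frac{1}{6 + \frac{3}{d}}$ ($s{\left(d \right)} = \frac{1}{\frac{3}{d} + 6} = \frac{1}{6 + \frac{3}{d}}$)
$125 s{\left(1 \right)} Q = 125 \cdot \frac{1}{3} \cdot 1 \frac{1}{1 + 2 \cdot 1} \cdot 93 = 125 \cdot \frac{1}{3} \cdot 1 \frac{1}{1 + 2} \cdot 93 = 125 \cdot \frac{1}{3} \cdot 1 \cdot \frac{1}{3} \cdot 93 = 125 \cdot \frac{1}{9} \cdot 93 = \frac{125}{9} \cdot 93 = \frac{3875}{3}$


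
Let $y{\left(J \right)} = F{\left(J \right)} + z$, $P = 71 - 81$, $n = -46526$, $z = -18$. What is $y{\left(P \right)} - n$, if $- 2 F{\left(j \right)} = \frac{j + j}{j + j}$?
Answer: $\frac{93015}{2} \approx 46508.0$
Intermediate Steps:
$F{\left(j \right)} = - \frac{1}{2}$ ($F{\left(j \right)} = - \frac{\left(j + j\right) \frac{1}{j + j}}{2} = - \frac{2 j \frac{1}{2 j}}{2} = \left(- \frac{1}{2}\right) 1 = - \frac{1}{2}$)
$P = -10$ ($P = 71 - 81 = -10$)
$y{\left(J \right)} = - \frac{37}{2}$ ($y{\left(J \right)} = - \frac{1}{2} - 18 = - \frac{37}{2}$)
$y{\left(P \right)} - n = - \frac{37}{2} - -46526 = - \frac{37}{2} + 46526 = \frac{93015}{2}$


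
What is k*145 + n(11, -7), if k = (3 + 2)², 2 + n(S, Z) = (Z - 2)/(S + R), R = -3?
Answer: 28975/8 ≈ 3621.9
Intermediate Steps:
n(S, Z) = -2 + (-2 + Z)/(-3 + S) (n(S, Z) = -2 + (Z - 2)/(S - 3) = -2 + (-2 + Z)/(-3 + S))
k = 25 (k = 5² = 25)
k*145 + n(11, -7) = 25*145 + (4 - 7 - 2*11)/(-3 + 11) = 3625 + (4 - 7 - 22)/8 = 3625 + (⅛)*(-25) = 3625 - 25/8 = 28975/8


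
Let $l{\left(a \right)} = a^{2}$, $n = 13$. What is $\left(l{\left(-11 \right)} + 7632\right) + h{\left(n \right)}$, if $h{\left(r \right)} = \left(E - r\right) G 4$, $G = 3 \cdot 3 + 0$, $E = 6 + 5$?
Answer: $7681$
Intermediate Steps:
$E = 11$
$G = 9$ ($G = 9 + 0 = 9$)
$h{\left(r \right)} = 396 - 36 r$ ($h{\left(r \right)} = \left(11 - r\right) 9 \cdot 4 = \left(99 - 9 r\right) 4 = 396 - 36 r$)
$\left(l{\left(-11 \right)} + 7632\right) + h{\left(n \right)} = \left(\left(-11\right)^{2} + 7632\right) + \left(396 - 468\right) = \left(121 + 7632\right) + \left(396 - 468\right) = 7753 - 72 = 7681$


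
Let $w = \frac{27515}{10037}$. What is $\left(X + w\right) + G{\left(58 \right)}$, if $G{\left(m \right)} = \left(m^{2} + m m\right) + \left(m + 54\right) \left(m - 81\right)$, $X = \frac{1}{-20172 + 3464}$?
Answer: $\frac{696742620375}{167698196} \approx 4154.7$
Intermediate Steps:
$X = - \frac{1}{16708}$ ($X = \frac{1}{-16708} = - \frac{1}{16708} \approx -5.9852 \cdot 10^{-5}$)
$G{\left(m \right)} = 2 m^{2} + \left(-81 + m\right) \left(54 + m\right)$ ($G{\left(m \right)} = \left(m^{2} + m^{2}\right) + \left(54 + m\right) \left(-81 + m\right) = 2 m^{2} + \left(-81 + m\right) \left(54 + m\right)$)
$w = \frac{27515}{10037}$ ($w = 27515 \cdot \frac{1}{10037} = \frac{27515}{10037} \approx 2.7414$)
$\left(X + w\right) + G{\left(58 \right)} = \left(- \frac{1}{16708} + \frac{27515}{10037}\right) - \left(5940 - 10092\right) = \frac{459710583}{167698196} - -4152 = \frac{459710583}{167698196} + 4152 = \frac{696742620375}{167698196}$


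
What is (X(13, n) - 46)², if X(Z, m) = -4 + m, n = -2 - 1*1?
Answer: 2809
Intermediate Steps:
n = -3 (n = -2 - 1 = -3)
(X(13, n) - 46)² = ((-4 - 3) - 46)² = (-7 - 46)² = (-53)² = 2809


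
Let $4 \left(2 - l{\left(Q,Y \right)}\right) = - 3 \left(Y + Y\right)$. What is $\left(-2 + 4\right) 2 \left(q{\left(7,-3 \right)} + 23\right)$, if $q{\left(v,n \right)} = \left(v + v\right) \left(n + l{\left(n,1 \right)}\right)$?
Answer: $120$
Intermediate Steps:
$l{\left(Q,Y \right)} = 2 + \frac{3 Y}{2}$ ($l{\left(Q,Y \right)} = 2 - \frac{\left(-3\right) \left(Y + Y\right)}{4} = 2 - \frac{\left(-3\right) 2 Y}{4} = 2 - \frac{\left(-6\right) Y}{4} = 2 + \frac{3 Y}{2}$)
$q{\left(v,n \right)} = 2 v \left(\frac{7}{2} + n\right)$ ($q{\left(v,n \right)} = \left(v + v\right) \left(n + \left(2 + \frac{3}{2} \cdot 1\right)\right) = 2 v \left(n + \left(2 + \frac{3}{2}\right)\right) = 2 v \left(n + \frac{7}{2}\right) = 2 v \left(\frac{7}{2} + n\right)$)
$\left(-2 + 4\right) 2 \left(q{\left(7,-3 \right)} + 23\right) = \left(-2 + 4\right) 2 \left(7 \left(7 + 2 \left(-3\right)\right) + 23\right) = 2 \cdot 2 \left(7 \left(7 - 6\right) + 23\right) = 4 \left(7 \cdot 1 + 23\right) = 4 \left(7 + 23\right) = 4 \cdot 30 = 120$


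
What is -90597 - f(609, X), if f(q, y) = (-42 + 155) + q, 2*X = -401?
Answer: -91319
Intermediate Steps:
X = -401/2 (X = (1/2)*(-401) = -401/2 ≈ -200.50)
f(q, y) = 113 + q
-90597 - f(609, X) = -90597 - (113 + 609) = -90597 - 1*722 = -90597 - 722 = -91319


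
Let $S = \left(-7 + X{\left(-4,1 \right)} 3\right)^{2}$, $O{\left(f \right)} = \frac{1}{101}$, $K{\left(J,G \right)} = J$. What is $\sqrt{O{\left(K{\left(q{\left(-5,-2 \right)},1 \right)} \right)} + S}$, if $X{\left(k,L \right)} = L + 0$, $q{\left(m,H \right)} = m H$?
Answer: $\frac{7 \sqrt{3333}}{101} \approx 4.0012$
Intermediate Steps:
$q{\left(m,H \right)} = H m$
$X{\left(k,L \right)} = L$
$O{\left(f \right)} = \frac{1}{101}$
$S = 16$ ($S = \left(-7 + 1 \cdot 3\right)^{2} = \left(-7 + 3\right)^{2} = \left(-4\right)^{2} = 16$)
$\sqrt{O{\left(K{\left(q{\left(-5,-2 \right)},1 \right)} \right)} + S} = \sqrt{\frac{1}{101} + 16} = \sqrt{\frac{1617}{101}} = \frac{7 \sqrt{3333}}{101}$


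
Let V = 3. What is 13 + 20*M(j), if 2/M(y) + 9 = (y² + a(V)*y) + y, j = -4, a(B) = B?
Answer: 77/9 ≈ 8.5556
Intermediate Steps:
M(y) = 2/(-9 + y² + 4*y) (M(y) = 2/(-9 + ((y² + 3*y) + y)) = 2/(-9 + (y² + 4*y)) = 2/(-9 + y² + 4*y))
13 + 20*M(j) = 13 + 20*(2/(-9 + (-4)² + 4*(-4))) = 13 + 20*(2/(-9 + 16 - 16)) = 13 + 20*(2/(-9)) = 13 + 20*(2*(-⅑)) = 13 + 20*(-2/9) = 13 - 40/9 = 77/9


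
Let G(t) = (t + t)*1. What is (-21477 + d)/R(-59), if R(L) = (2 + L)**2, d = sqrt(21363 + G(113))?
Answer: -7159/1083 + sqrt(21589)/3249 ≈ -6.5651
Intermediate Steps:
G(t) = 2*t (G(t) = (2*t)*1 = 2*t)
d = sqrt(21589) (d = sqrt(21363 + 2*113) = sqrt(21363 + 226) = sqrt(21589) ≈ 146.93)
(-21477 + d)/R(-59) = (-21477 + sqrt(21589))/((2 - 59)**2) = (-21477 + sqrt(21589))/((-57)**2) = (-21477 + sqrt(21589))/3249 = (-21477 + sqrt(21589))*(1/3249) = -7159/1083 + sqrt(21589)/3249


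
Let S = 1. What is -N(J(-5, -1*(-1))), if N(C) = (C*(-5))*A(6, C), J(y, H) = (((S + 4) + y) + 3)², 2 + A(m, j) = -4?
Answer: -270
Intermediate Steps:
A(m, j) = -6 (A(m, j) = -2 - 4 = -6)
J(y, H) = (8 + y)² (J(y, H) = (((1 + 4) + y) + 3)² = ((5 + y) + 3)² = (8 + y)²)
N(C) = 30*C (N(C) = (C*(-5))*(-6) = -5*C*(-6) = 30*C)
-N(J(-5, -1*(-1))) = -30*(8 - 5)² = -30*3² = -30*9 = -1*270 = -270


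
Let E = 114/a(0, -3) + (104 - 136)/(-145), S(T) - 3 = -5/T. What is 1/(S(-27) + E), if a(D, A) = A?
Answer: -3915/135436 ≈ -0.028907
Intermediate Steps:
S(T) = 3 - 5/T
E = -5478/145 (E = 114/(-3) + (104 - 136)/(-145) = 114*(-⅓) - 32*(-1/145) = -38 + 32/145 = -5478/145 ≈ -37.779)
1/(S(-27) + E) = 1/((3 - 5/(-27)) - 5478/145) = 1/((3 - 5*(-1/27)) - 5478/145) = 1/((3 + 5/27) - 5478/145) = 1/(86/27 - 5478/145) = 1/(-135436/3915) = -3915/135436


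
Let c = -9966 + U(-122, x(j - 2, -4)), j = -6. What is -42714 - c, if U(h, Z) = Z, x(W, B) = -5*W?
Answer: -32788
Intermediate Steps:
c = -9926 (c = -9966 - 5*(-6 - 2) = -9966 - 5*(-8) = -9966 + 40 = -9926)
-42714 - c = -42714 - 1*(-9926) = -42714 + 9926 = -32788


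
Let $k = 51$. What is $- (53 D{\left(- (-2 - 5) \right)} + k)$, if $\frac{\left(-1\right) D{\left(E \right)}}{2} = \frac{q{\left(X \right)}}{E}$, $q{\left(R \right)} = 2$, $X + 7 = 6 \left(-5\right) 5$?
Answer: $- \frac{145}{7} \approx -20.714$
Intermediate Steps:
$X = -157$ ($X = -7 + 6 \left(-5\right) 5 = -7 - 150 = -157$)
$D{\left(E \right)} = - \frac{4}{E}$ ($D{\left(E \right)} = - 2 \frac{2}{E} = - \frac{4}{E}$)
$- (53 D{\left(- (-2 - 5) \right)} + k) = - (53 \left(- \frac{4}{\left(-1\right) \left(-2 - 5\right)}\right) + 51) = - (53 \left(- \frac{4}{\left(-1\right) \left(-7\right)}\right) + 51) = - (53 \left(- \frac{4}{7}\right) + 51) = - (- \frac{212}{7} + 51) = \left(-1\right) \frac{145}{7} = - \frac{145}{7}$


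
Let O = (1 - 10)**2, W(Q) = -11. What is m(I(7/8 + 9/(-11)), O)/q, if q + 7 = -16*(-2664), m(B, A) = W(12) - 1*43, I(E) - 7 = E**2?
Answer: -54/42617 ≈ -0.0012671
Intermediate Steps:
I(E) = 7 + E**2
O = 81 (O = (-9)**2 = 81)
m(B, A) = -54 (m(B, A) = -11 - 1*43 = -11 - 43 = -54)
q = 42617 (q = -7 - 16*(-2664) = -7 + 42624 = 42617)
m(I(7/8 + 9/(-11)), O)/q = -54/42617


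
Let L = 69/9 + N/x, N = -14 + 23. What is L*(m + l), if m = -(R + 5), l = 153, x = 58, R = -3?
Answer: 205511/174 ≈ 1181.1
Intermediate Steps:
N = 9
m = -2 (m = -(-3 + 5) = -1*2 = -2)
L = 1361/174 (L = 69/9 + 9/58 = 69*(⅑) + 9*(1/58) = 23/3 + 9/58 = 1361/174 ≈ 7.8218)
L*(m + l) = 1361*(-2 + 153)/174 = (1361/174)*151 = 205511/174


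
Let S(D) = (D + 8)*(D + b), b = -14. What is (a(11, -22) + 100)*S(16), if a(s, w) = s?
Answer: 5328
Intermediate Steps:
S(D) = (-14 + D)*(8 + D) (S(D) = (D + 8)*(D - 14) = (8 + D)*(-14 + D) = (-14 + D)*(8 + D))
(a(11, -22) + 100)*S(16) = (11 + 100)*(-112 + 16² - 6*16) = 111*(-112 + 256 - 96) = 111*48 = 5328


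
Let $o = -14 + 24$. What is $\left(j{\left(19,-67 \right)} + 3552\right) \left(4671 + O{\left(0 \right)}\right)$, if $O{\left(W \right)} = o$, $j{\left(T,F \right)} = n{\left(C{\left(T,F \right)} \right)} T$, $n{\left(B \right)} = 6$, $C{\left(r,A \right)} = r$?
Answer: $17160546$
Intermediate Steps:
$o = 10$
$j{\left(T,F \right)} = 6 T$
$O{\left(W \right)} = 10$
$\left(j{\left(19,-67 \right)} + 3552\right) \left(4671 + O{\left(0 \right)}\right) = \left(6 \cdot 19 + 3552\right) \left(4671 + 10\right) = \left(114 + 3552\right) 4681 = 3666 \cdot 4681 = 17160546$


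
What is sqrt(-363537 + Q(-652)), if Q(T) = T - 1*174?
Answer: I*sqrt(364363) ≈ 603.63*I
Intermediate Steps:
Q(T) = -174 + T (Q(T) = T - 174 = -174 + T)
sqrt(-363537 + Q(-652)) = sqrt(-363537 + (-174 - 652)) = sqrt(-363537 - 826) = sqrt(-364363) = I*sqrt(364363)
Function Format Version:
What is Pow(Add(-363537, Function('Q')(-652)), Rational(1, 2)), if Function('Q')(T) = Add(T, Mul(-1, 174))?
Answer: Mul(I, Pow(364363, Rational(1, 2))) ≈ Mul(603.63, I)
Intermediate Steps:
Function('Q')(T) = Add(-174, T) (Function('Q')(T) = Add(T, -174) = Add(-174, T))
Pow(Add(-363537, Function('Q')(-652)), Rational(1, 2)) = Pow(Add(-363537, Add(-174, -652)), Rational(1, 2)) = Pow(Add(-363537, -826), Rational(1, 2)) = Pow(-364363, Rational(1, 2)) = Mul(I, Pow(364363, Rational(1, 2)))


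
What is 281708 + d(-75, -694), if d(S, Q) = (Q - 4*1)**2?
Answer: 768912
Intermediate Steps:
d(S, Q) = (-4 + Q)**2 (d(S, Q) = (Q - 4)**2 = (-4 + Q)**2)
281708 + d(-75, -694) = 281708 + (-4 - 694)**2 = 281708 + (-698)**2 = 281708 + 487204 = 768912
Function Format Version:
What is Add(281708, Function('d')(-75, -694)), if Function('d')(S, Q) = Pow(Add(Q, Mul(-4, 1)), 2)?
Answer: 768912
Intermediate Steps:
Function('d')(S, Q) = Pow(Add(-4, Q), 2) (Function('d')(S, Q) = Pow(Add(Q, -4), 2) = Pow(Add(-4, Q), 2))
Add(281708, Function('d')(-75, -694)) = Add(281708, Pow(Add(-4, -694), 2)) = Add(281708, Pow(-698, 2)) = Add(281708, 487204) = 768912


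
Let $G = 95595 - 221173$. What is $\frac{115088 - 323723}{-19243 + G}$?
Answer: $\frac{208635}{144821} \approx 1.4406$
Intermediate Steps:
$G = -125578$
$\frac{115088 - 323723}{-19243 + G} = \frac{115088 - 323723}{-19243 - 125578} = - \frac{208635}{-144821} = \left(-208635\right) \left(- \frac{1}{144821}\right) = \frac{208635}{144821}$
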